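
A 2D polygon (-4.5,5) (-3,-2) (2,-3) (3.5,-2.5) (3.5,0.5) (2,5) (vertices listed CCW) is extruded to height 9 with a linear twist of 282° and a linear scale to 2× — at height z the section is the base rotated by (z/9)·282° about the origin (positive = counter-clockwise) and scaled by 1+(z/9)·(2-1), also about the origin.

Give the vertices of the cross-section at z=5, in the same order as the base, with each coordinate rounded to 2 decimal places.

t = z/height = 5/9 = 0.555556
s = 1 + (scale-1)·z/height = 1 + (2-1)·5/9 = 1.555556
θ = twist·z/height = 282°·5/9 = 156.6667° = 2.734349 rad
cos θ = -0.918216, sin θ = 0.396080 (intermediates below are computed at full precision and shown rounded to 5 d.p.)
v1: (-4.5,5) → rotate → (2.15157,-6.37344) → ×s → (3.34689,-9.91424) → (3.35,-9.91)
v2: (-3,-2) → rotate → (3.54681,0.64819) → ×s → (5.51726,1.00830) → (5.52,1.01)
v3: (2,-3) → rotate → (-0.64819,3.54681) → ×s → (-1.00830,5.51726) → (-1.01,5.52)
v4: (3.5,-2.5) → rotate → (-2.22356,3.68182) → ×s → (-3.45887,5.72727) → (-3.46,5.73)
v5: (3.5,0.5) → rotate → (-3.41180,0.92717) → ×s → (-5.30724,1.44227) → (-5.31,1.44)
v6: (2,5) → rotate → (-3.81683,-3.79892) → ×s → (-5.93729,-5.90943) → (-5.94,-5.91)

Cross-section at z=5: (3.35,-9.91) (5.52,1.01) (-1.01,5.52) (-3.46,5.73) (-5.31,1.44) (-5.94,-5.91)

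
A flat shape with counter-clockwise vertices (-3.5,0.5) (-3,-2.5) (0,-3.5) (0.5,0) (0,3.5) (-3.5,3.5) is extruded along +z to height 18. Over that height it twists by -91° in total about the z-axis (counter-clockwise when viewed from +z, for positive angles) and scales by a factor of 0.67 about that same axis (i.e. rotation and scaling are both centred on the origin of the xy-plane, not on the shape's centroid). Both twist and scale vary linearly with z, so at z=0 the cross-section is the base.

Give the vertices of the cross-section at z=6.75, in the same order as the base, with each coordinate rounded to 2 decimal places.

t = z/height = 6.75/18 = 0.375
s = 1 + (scale-1)·z/height = 1 + (0.67-1)·6.75/18 = 0.876250
θ = twist·z/height = -91°·6.75/18 = -34.1250° = -0.595594 rad
cos θ = 0.827816, sin θ = -0.561000 (intermediates below are computed at full precision and shown rounded to 5 d.p.)
v1: (-3.5,0.5) → rotate → (-2.61685,2.37741) → ×s → (-2.29302,2.08320) → (-2.29,2.08)
v2: (-3,-2.5) → rotate → (-3.88595,-0.38654) → ×s → (-3.40506,-0.33870) → (-3.41,-0.34)
v3: (0,-3.5) → rotate → (-1.96350,-2.89735) → ×s → (-1.72052,-2.53881) → (-1.72,-2.54)
v4: (0.5,0) → rotate → (0.41391,-0.28050) → ×s → (0.36269,-0.24579) → (0.36,-0.25)
v5: (0,3.5) → rotate → (1.96350,2.89735) → ×s → (1.72052,2.53881) → (1.72,2.54)
v6: (-3.5,3.5) → rotate → (-0.93385,4.86086) → ×s → (-0.81829,4.25932) → (-0.82,4.26)

Cross-section at z=6.75: (-2.29,2.08) (-3.41,-0.34) (-1.72,-2.54) (0.36,-0.25) (1.72,2.54) (-0.82,4.26)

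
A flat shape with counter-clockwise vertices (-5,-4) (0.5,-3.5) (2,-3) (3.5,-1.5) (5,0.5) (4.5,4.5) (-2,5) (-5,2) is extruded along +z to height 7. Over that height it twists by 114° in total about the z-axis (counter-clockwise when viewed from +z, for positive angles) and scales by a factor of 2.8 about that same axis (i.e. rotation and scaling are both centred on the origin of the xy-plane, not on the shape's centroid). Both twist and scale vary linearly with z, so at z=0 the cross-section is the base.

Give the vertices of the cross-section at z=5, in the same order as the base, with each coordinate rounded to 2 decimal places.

Cross-section at z=5: (7.34,-12.66) (8.08,-0.06) (7.46,3.50) (4.58,7.40) (0.57,11.47) (-8.64,11.70) (-11.98,-2.82) (-6.22,-10.62)

t = z/height = 5/7 = 0.714286
s = 1 + (scale-1)·z/height = 1 + (2.8-1)·5/7 = 2.285714
θ = twist·z/height = 114°·5/7 = 81.4286° = 1.421197 rad
cos θ = 0.149042, sin θ = 0.988831 (intermediates below are computed at full precision and shown rounded to 5 d.p.)
v1: (-5,-4) → rotate → (3.21011,-5.54032) → ×s → (7.33740,-12.66360) → (7.34,-12.66)
v2: (0.5,-3.5) → rotate → (3.53543,-0.02723) → ×s → (8.08098,-0.06225) → (8.08,-0.06)
v3: (2,-3) → rotate → (3.26458,1.53053) → ×s → (7.46189,3.49837) → (7.46,3.50)
v4: (3.5,-1.5) → rotate → (2.00489,3.23734) → ×s → (4.58262,7.39964) → (4.58,7.40)
v5: (5,0.5) → rotate → (0.25080,5.01868) → ×s → (0.57325,11.47126) → (0.57,11.47)
v6: (4.5,4.5) → rotate → (-3.77905,5.12043) → ×s → (-8.63783,11.70384) → (-8.64,11.70)
v7: (-2,5) → rotate → (-5.24224,-1.23245) → ×s → (-11.98226,-2.81703) → (-11.98,-2.82)
v8: (-5,2) → rotate → (-2.72287,-4.64607) → ×s → (-6.22371,-10.61959) → (-6.22,-10.62)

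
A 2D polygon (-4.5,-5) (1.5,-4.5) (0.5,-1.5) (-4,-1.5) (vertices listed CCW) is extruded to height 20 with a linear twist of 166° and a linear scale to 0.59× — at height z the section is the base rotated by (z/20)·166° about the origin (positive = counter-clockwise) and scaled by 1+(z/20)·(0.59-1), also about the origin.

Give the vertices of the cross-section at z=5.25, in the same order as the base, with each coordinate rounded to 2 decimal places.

Cross-section at z=5.25: (0.17,-6.00) (3.74,-1.99) (1.25,-0.66) (-1.66,-3.43)

t = z/height = 5.25/20 = 0.2625
s = 1 + (scale-1)·z/height = 1 + (0.59-1)·5.25/20 = 0.892375
θ = twist·z/height = 166°·5.25/20 = 43.5750° = 0.760527 rad
cos θ = 0.724473, sin θ = 0.689303 (intermediates below are computed at full precision and shown rounded to 5 d.p.)
v1: (-4.5,-5) → rotate → (0.18639,-6.72423) → ×s → (0.16633,-6.00053) → (0.17,-6.00)
v2: (1.5,-4.5) → rotate → (4.18857,-2.22617) → ×s → (3.73778,-1.98658) → (3.74,-1.99)
v3: (0.5,-1.5) → rotate → (1.39619,-0.74206) → ×s → (1.24593,-0.66219) → (1.25,-0.66)
v4: (-4,-1.5) → rotate → (-1.86394,-3.84392) → ×s → (-1.66333,-3.43022) → (-1.66,-3.43)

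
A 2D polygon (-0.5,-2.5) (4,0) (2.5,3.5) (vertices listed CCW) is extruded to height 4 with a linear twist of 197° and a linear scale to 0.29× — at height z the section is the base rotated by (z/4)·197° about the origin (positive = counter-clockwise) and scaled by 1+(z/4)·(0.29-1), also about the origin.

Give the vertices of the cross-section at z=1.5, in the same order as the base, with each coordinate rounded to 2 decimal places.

Cross-section at z=1.5: (1.66,-0.86) (0.82,2.82) (-1.96,2.48)

t = z/height = 1.5/4 = 0.375
s = 1 + (scale-1)·z/height = 1 + (0.29-1)·1.5/4 = 0.733750
θ = twist·z/height = 197°·1.5/4 = 73.8750° = 1.289362 rad
cos θ = 0.277734, sin θ = 0.960658 (intermediates below are computed at full precision and shown rounded to 5 d.p.)
v1: (-0.5,-2.5) → rotate → (2.26278,-1.17466) → ×s → (1.66031,-0.86191) → (1.66,-0.86)
v2: (4,0) → rotate → (1.11094,3.84263) → ×s → (0.81515,2.81953) → (0.82,2.82)
v3: (2.5,3.5) → rotate → (-2.66797,3.37371) → ×s → (-1.95762,2.47546) → (-1.96,2.48)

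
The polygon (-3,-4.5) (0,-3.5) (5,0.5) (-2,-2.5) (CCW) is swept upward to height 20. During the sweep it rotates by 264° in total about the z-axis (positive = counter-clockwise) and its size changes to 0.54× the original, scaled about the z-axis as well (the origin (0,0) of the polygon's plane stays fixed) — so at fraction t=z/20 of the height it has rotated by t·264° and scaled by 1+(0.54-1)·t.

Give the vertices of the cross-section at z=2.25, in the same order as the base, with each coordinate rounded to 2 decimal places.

Cross-section at z=2.25: (-0.36,-5.12) (1.64,-2.88) (3.88,2.76) (-0.47,-3.00)

t = z/height = 2.25/20 = 0.1125
s = 1 + (scale-1)·z/height = 1 + (0.54-1)·2.25/20 = 0.948250
θ = twist·z/height = 264°·2.25/20 = 29.7000° = 0.518363 rad
cos θ = 0.868632, sin θ = 0.495459 (intermediates below are computed at full precision and shown rounded to 5 d.p.)
v1: (-3,-4.5) → rotate → (-0.37633,-5.39522) → ×s → (-0.35686,-5.11602) → (-0.36,-5.12)
v2: (0,-3.5) → rotate → (1.73411,-3.04021) → ×s → (1.64437,-2.88288) → (1.64,-2.88)
v3: (5,0.5) → rotate → (4.09543,2.91161) → ×s → (3.88349,2.76093) → (3.88,2.76)
v4: (-2,-2.5) → rotate → (-0.49862,-3.16250) → ×s → (-0.47281,-2.99884) → (-0.47,-3.00)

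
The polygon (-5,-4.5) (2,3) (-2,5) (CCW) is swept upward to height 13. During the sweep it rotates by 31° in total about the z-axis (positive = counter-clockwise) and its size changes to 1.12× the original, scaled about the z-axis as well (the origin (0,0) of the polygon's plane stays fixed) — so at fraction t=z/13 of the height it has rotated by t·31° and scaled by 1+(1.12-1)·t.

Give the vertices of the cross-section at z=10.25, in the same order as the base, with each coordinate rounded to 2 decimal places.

Cross-section at z=10.25: (-2.94,-6.75) (0.63,3.90) (-4.26,4.08)

t = z/height = 10.25/13 = 0.788462
s = 1 + (scale-1)·z/height = 1 + (1.12-1)·10.25/13 = 1.094615
θ = twist·z/height = 31°·10.25/13 = 24.4423° = 0.426599 rad
cos θ = 0.910378, sin θ = 0.413777 (intermediates below are computed at full precision and shown rounded to 5 d.p.)
v1: (-5,-4.5) → rotate → (-2.68990,-6.16559) → ×s → (-2.94440,-6.74895) → (-2.94,-6.75)
v2: (2,3) → rotate → (0.57943,3.55869) → ×s → (0.63425,3.89540) → (0.63,3.90)
v3: (-2,5) → rotate → (-3.88964,3.72434) → ×s → (-4.25766,4.07672) → (-4.26,4.08)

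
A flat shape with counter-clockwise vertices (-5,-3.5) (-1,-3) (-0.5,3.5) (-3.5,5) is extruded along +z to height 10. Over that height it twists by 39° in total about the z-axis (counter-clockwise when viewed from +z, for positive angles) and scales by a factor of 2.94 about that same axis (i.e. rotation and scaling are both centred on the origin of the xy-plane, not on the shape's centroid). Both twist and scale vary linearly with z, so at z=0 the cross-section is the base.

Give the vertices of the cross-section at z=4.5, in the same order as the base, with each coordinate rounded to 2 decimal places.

t = z/height = 4.5/10 = 0.45
s = 1 + (scale-1)·z/height = 1 + (2.94-1)·4.5/10 = 1.873000
θ = twist·z/height = 39°·4.5/10 = 17.5500° = 0.306305 rad
cos θ = 0.953454, sin θ = 0.301538 (intermediates below are computed at full precision and shown rounded to 5 d.p.)
v1: (-5,-3.5) → rotate → (-3.71189,-4.84478) → ×s → (-6.95237,-9.07427) → (-6.95,-9.07)
v2: (-1,-3) → rotate → (-0.04884,-3.16190) → ×s → (-0.09148,-5.92224) → (-0.09,-5.92)
v3: (-0.5,3.5) → rotate → (-1.53211,3.18632) → ×s → (-2.86964,5.96798) → (-2.87,5.97)
v4: (-3.5,5) → rotate → (-4.84478,3.71189) → ×s → (-9.07427,6.95237) → (-9.07,6.95)

Cross-section at z=4.5: (-6.95,-9.07) (-0.09,-5.92) (-2.87,5.97) (-9.07,6.95)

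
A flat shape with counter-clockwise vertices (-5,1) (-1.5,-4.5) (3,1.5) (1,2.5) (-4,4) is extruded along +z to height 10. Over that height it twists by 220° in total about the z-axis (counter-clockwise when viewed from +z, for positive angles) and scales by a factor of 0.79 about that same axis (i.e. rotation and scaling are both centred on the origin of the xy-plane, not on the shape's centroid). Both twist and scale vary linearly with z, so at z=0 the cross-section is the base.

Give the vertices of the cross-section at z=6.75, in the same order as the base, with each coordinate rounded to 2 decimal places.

Cross-section at z=6.75: (3.21,-2.97) (3.12,2.62) (-2.87,0.25) (-1.85,-1.38) (1.13,-4.72)

t = z/height = 6.75/10 = 0.675
s = 1 + (scale-1)·z/height = 1 + (0.79-1)·6.75/10 = 0.858250
θ = twist·z/height = 220°·6.75/10 = 148.5000° = 2.591814 rad
cos θ = -0.852640, sin θ = 0.522499 (intermediates below are computed at full precision and shown rounded to 5 d.p.)
v1: (-5,1) → rotate → (3.74070,-3.46513) → ×s → (3.21046,-2.97395) → (3.21,-2.97)
v2: (-1.5,-4.5) → rotate → (3.63020,3.05313) → ×s → (3.11562,2.62035) → (3.12,2.62)
v3: (3,1.5) → rotate → (-3.34167,0.28854) → ×s → (-2.86799,0.24764) → (-2.87,0.25)
v4: (1,2.5) → rotate → (-2.15889,-1.60910) → ×s → (-1.85286,-1.38101) → (-1.85,-1.38)
v5: (-4,4) → rotate → (1.32057,-5.50055) → ×s → (1.13338,-4.72085) → (1.13,-4.72)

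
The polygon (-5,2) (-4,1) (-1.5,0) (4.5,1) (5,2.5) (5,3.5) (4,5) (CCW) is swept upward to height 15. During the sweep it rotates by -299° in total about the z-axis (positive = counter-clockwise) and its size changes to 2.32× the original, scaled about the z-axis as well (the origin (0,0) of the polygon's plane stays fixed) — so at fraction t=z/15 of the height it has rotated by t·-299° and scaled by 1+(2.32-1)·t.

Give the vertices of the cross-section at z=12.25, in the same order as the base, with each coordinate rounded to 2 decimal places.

t = z/height = 12.25/15 = 0.816667
s = 1 + (scale-1)·z/height = 1 + (2.32-1)·12.25/15 = 2.078000
θ = twist·z/height = -299°·12.25/15 = -244.1833° = -4.261803 rad
cos θ = -0.435493, sin θ = 0.900192 (intermediates below are computed at full precision and shown rounded to 5 d.p.)
v1: (-5,2) → rotate → (0.37708,-5.37195) → ×s → (0.78357,-11.16291) → (0.78,-11.16)
v2: (-4,1) → rotate → (0.84178,-4.03626) → ×s → (1.74922,-8.38735) → (1.75,-8.39)
v3: (-1.5,0) → rotate → (0.65324,-1.35029) → ×s → (1.35743,-2.80590) → (1.36,-2.81)
v4: (4.5,1) → rotate → (-2.85991,3.61537) → ×s → (-5.94289,7.51274) → (-5.94,7.51)
v5: (5,2.5) → rotate → (-4.42795,3.41223) → ×s → (-9.20127,7.09061) → (-9.20,7.09)
v6: (5,3.5) → rotate → (-5.32814,2.97674) → ×s → (-11.07187,6.18566) → (-11.07,6.19)
v7: (4,5) → rotate → (-6.24293,1.42330) → ×s → (-12.97281,2.95762) → (-12.97,2.96)

Cross-section at z=12.25: (0.78,-11.16) (1.75,-8.39) (1.36,-2.81) (-5.94,7.51) (-9.20,7.09) (-11.07,6.19) (-12.97,2.96)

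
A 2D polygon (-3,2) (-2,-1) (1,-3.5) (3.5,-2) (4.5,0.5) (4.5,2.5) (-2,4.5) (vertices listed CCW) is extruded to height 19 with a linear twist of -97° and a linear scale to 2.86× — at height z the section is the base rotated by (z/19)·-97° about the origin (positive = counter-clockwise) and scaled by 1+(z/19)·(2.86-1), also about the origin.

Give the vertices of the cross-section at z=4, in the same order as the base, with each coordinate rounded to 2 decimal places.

t = z/height = 4/19 = 0.210526
s = 1 + (scale-1)·z/height = 1 + (2.86-1)·4/19 = 1.391579
θ = twist·z/height = -97°·4/19 = -20.4211° = -0.356415 rad
cos θ = 0.937154, sin θ = -0.348916 (intermediates below are computed at full precision and shown rounded to 5 d.p.)
v1: (-3,2) → rotate → (-2.11363,2.92106) → ×s → (-2.94128,4.06488) → (-2.94,4.06)
v2: (-2,-1) → rotate → (-2.22322,-0.23932) → ×s → (-3.09379,-0.33303) → (-3.09,-0.33)
v3: (1,-3.5) → rotate → (-0.28405,-3.62895) → ×s → (-0.39528,-5.04998) → (-0.40,-5.05)
v4: (3.5,-2) → rotate → (2.58221,-3.09552) → ×s → (3.59334,-4.30765) → (3.59,-4.31)
v5: (4.5,0.5) → rotate → (4.39165,-1.10155) → ×s → (6.11133,-1.53289) → (6.11,-1.53)
v6: (4.5,2.5) → rotate → (5.08948,0.77276) → ×s → (7.08242,1.07536) → (7.08,1.08)
v7: (-2,4.5) → rotate → (-0.30418,4.91503) → ×s → (-0.42330,6.83965) → (-0.42,6.84)

Cross-section at z=4: (-2.94,4.06) (-3.09,-0.33) (-0.40,-5.05) (3.59,-4.31) (6.11,-1.53) (7.08,1.08) (-0.42,6.84)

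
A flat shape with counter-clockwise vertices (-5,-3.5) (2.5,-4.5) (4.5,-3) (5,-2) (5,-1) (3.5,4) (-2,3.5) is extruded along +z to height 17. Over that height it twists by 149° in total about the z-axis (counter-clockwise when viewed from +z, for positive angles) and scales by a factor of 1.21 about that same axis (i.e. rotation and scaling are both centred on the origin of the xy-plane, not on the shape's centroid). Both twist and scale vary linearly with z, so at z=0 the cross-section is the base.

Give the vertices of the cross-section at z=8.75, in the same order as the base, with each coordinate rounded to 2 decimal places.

t = z/height = 8.75/17 = 0.514706
s = 1 + (scale-1)·z/height = 1 + (1.21-1)·8.75/17 = 1.108088
θ = twist·z/height = 149°·8.75/17 = 76.6912° = 1.338514 rad
cos θ = 0.230200, sin θ = 0.973143 (intermediates below are computed at full precision and shown rounded to 5 d.p.)
v1: (-5,-3.5) → rotate → (2.25500,-5.67142) → ×s → (2.49874,-6.28443) → (2.50,-6.28)
v2: (2.5,-4.5) → rotate → (4.95464,1.39696) → ×s → (5.49018,1.54796) → (5.49,1.55)
v3: (4.5,-3) → rotate → (3.95533,3.68855) → ×s → (4.38285,4.08724) → (4.38,4.09)
v4: (5,-2) → rotate → (3.09728,4.40532) → ×s → (3.43206,4.88148) → (3.43,4.88)
v5: (5,-1) → rotate → (2.12414,4.63552) → ×s → (2.35374,5.13656) → (2.35,5.14)
v6: (3.5,4) → rotate → (-3.08688,4.32680) → ×s → (-3.42053,4.79448) → (-3.42,4.79)
v7: (-2,3.5) → rotate → (-3.86640,-1.14059) → ×s → (-4.28431,-1.26387) → (-4.28,-1.26)

Cross-section at z=8.75: (2.50,-6.28) (5.49,1.55) (4.38,4.09) (3.43,4.88) (2.35,5.14) (-3.42,4.79) (-4.28,-1.26)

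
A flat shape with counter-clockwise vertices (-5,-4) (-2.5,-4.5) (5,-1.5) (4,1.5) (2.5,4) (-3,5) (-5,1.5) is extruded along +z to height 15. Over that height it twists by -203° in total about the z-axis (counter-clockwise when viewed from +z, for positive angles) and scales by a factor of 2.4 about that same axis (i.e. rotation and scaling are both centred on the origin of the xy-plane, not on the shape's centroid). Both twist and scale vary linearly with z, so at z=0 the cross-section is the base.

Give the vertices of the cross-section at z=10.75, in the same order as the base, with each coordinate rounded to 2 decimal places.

t = z/height = 10.75/15 = 0.716667
s = 1 + (scale-1)·z/height = 1 + (2.4-1)·10.75/15 = 2.003333
θ = twist·z/height = -203°·10.75/15 = -145.4833° = -2.539163 rad
cos θ = -0.823961, sin θ = -0.566646 (intermediates below are computed at full precision and shown rounded to 5 d.p.)
v1: (-5,-4) → rotate → (1.85322,6.12908) → ×s → (3.71262,12.27858) → (3.71,12.28)
v2: (-2.5,-4.5) → rotate → (-0.49000,5.12444) → ×s → (-0.98164,10.26596) → (-0.98,10.27)
v3: (5,-1.5) → rotate → (-4.96978,-1.59729) → ×s → (-9.95612,-3.19990) → (-9.96,-3.20)
v4: (4,1.5) → rotate → (-2.44588,-3.50253) → ×s → (-4.89991,-7.01673) → (-4.90,-7.02)
v5: (2.5,4) → rotate → (0.20668,-4.71246) → ×s → (0.41405,-9.44063) → (0.41,-9.44)
v6: (-3,5) → rotate → (5.30511,-2.41987) → ×s → (10.62791,-4.84780) → (10.63,-4.85)
v7: (-5,1.5) → rotate → (4.96978,1.59729) → ×s → (9.95612,3.19990) → (9.96,3.20)

Cross-section at z=10.75: (3.71,12.28) (-0.98,10.27) (-9.96,-3.20) (-4.90,-7.02) (0.41,-9.44) (10.63,-4.85) (9.96,3.20)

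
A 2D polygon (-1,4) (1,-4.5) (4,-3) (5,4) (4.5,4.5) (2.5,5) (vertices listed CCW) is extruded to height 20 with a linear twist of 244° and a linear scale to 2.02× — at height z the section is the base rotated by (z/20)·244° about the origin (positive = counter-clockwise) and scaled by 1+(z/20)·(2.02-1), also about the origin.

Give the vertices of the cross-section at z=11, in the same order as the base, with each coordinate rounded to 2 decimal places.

t = z/height = 11/20 = 0.55
s = 1 + (scale-1)·z/height = 1 + (2.02-1)·11/20 = 1.561000
θ = twist·z/height = 244°·11/20 = 134.2000° = 2.342232 rad
cos θ = -0.697165, sin θ = 0.716911 (intermediates below are computed at full precision and shown rounded to 5 d.p.)
v1: (-1,4) → rotate → (-2.17048,-3.50557) → ×s → (-3.38812,-5.47220) → (-3.39,-5.47)
v2: (1,-4.5) → rotate → (2.52893,3.85415) → ×s → (3.94766,6.01633) → (3.95,6.02)
v3: (4,-3) → rotate → (-0.63793,4.95914) → ×s → (-0.99581,7.74121) → (-1.00,7.74)
v4: (5,4) → rotate → (-6.35347,0.79589) → ×s → (-9.91776,1.24239) → (-9.92,1.24)
v5: (4.5,4.5) → rotate → (-6.36334,0.08885) → ×s → (-9.93317,0.13870) → (-9.93,0.14)
v6: (2.5,5) → rotate → (-5.32747,-1.69355) → ×s → (-8.31617,-2.64363) → (-8.32,-2.64)

Cross-section at z=11: (-3.39,-5.47) (3.95,6.02) (-1.00,7.74) (-9.92,1.24) (-9.93,0.14) (-8.32,-2.64)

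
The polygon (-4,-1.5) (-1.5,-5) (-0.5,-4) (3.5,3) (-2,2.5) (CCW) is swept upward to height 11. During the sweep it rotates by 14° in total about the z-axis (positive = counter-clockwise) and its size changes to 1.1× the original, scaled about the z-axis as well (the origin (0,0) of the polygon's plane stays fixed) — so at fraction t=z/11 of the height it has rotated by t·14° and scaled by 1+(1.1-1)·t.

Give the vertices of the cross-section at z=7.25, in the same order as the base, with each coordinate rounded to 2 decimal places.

Cross-section at z=7.25: (-3.95,-2.26) (-0.72,-5.52) (0.16,-4.29) (3.17,3.75) (-2.53,2.29)

t = z/height = 7.25/11 = 0.659091
s = 1 + (scale-1)·z/height = 1 + (1.1-1)·7.25/11 = 1.065909
θ = twist·z/height = 14°·7.25/11 = 9.2273° = 0.161046 rad
cos θ = 0.987060, sin θ = 0.160351 (intermediates below are computed at full precision and shown rounded to 5 d.p.)
v1: (-4,-1.5) → rotate → (-3.70771,-2.12199) → ×s → (-3.95209,-2.26185) → (-3.95,-2.26)
v2: (-1.5,-5) → rotate → (-0.67883,-5.17583) → ×s → (-0.72358,-5.51696) → (-0.72,-5.52)
v3: (-0.5,-4) → rotate → (0.14787,-4.02842) → ×s → (0.15762,-4.29392) → (0.16,-4.29)
v4: (3.5,3) → rotate → (2.97366,3.52241) → ×s → (3.16965,3.75457) → (3.17,3.75)
v5: (-2,2.5) → rotate → (-2.37500,2.14695) → ×s → (-2.53153,2.28845) → (-2.53,2.29)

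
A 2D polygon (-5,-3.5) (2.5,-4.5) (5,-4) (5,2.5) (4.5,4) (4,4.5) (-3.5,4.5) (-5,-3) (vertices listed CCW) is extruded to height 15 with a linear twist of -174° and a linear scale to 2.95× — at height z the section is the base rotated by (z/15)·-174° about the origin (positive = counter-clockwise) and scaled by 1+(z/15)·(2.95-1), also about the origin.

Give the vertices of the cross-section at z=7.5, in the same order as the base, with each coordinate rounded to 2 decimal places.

Cross-section at z=7.5: (-7.42,9.50) (-8.62,-5.40) (-7.37,-10.27) (5.45,-9.60) (8.35,-8.46) (9.29,-7.42) (8.51,7.37) (-6.43,9.55)

t = z/height = 7.5/15 = 0.5
s = 1 + (scale-1)·z/height = 1 + (2.95-1)·7.5/15 = 1.975000
θ = twist·z/height = -174°·7.5/15 = -87.0000° = -1.518436 rad
cos θ = 0.052336, sin θ = -0.998630 (intermediates below are computed at full precision and shown rounded to 5 d.p.)
v1: (-5,-3.5) → rotate → (-3.75688,4.80997) → ×s → (-7.41984,9.49969) → (-7.42,9.50)
v2: (2.5,-4.5) → rotate → (-4.36299,-2.73209) → ×s → (-8.61691,-5.39587) → (-8.62,-5.40)
v3: (5,-4) → rotate → (-3.73284,-5.20249) → ×s → (-7.37236,-10.27492) → (-7.37,-10.27)
v4: (5,2.5) → rotate → (2.75825,-4.86231) → ×s → (5.44755,-9.60306) → (5.45,-9.60)
v5: (4.5,4) → rotate → (4.23003,-4.28449) → ×s → (8.35431,-8.46187) → (8.35,-8.46)
v6: (4,4.5) → rotate → (4.70318,-3.75901) → ×s → (9.28877,-7.42404) → (9.29,-7.42)
v7: (-3.5,4.5) → rotate → (4.31066,3.73072) → ×s → (8.51355,7.36816) → (8.51,7.37)
v8: (-5,-3) → rotate → (-3.25757,4.83614) → ×s → (-6.43370,9.55138) → (-6.43,9.55)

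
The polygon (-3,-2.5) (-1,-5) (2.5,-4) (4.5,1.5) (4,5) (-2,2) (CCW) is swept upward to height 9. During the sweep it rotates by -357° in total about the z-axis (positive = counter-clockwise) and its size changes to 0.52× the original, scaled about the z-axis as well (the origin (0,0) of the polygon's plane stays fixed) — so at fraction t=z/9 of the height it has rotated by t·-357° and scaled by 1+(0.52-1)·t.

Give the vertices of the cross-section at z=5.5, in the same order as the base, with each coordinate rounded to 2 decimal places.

t = z/height = 5.5/9 = 0.611111
s = 1 + (scale-1)·z/height = 1 + (0.52-1)·5.5/9 = 0.706667
θ = twist·z/height = -357°·5.5/9 = -218.1667° = -3.807727 rad
cos θ = -0.786217, sin θ = 0.617951 (intermediates below are computed at full precision and shown rounded to 5 d.p.)
v1: (-3,-2.5) → rotate → (3.90353,0.11169) → ×s → (2.75849,0.07893) → (2.76,0.08)
v2: (-1,-5) → rotate → (3.87597,3.31313) → ×s → (2.73902,2.34128) → (2.74,2.34)
v3: (2.5,-4) → rotate → (0.50626,4.68974) → ×s → (0.35776,3.31409) → (0.36,3.31)
v4: (4.5,1.5) → rotate → (-4.46490,1.60146) → ×s → (-3.15520,1.13169) → (-3.16,1.13)
v5: (4,5) → rotate → (-6.23462,-1.45928) → ×s → (-4.40580,-1.03122) → (-4.41,-1.03)
v6: (-2,2) → rotate → (0.33653,-2.80834) → ×s → (0.23782,-1.98456) → (0.24,-1.98)

Cross-section at z=5.5: (2.76,0.08) (2.74,2.34) (0.36,3.31) (-3.16,1.13) (-4.41,-1.03) (0.24,-1.98)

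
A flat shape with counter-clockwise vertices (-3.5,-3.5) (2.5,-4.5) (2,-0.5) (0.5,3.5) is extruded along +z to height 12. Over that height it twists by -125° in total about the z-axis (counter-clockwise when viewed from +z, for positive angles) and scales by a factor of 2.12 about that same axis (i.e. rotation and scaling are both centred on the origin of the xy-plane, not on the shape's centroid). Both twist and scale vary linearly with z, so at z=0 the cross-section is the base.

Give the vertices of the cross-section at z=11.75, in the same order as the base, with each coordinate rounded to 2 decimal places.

Cross-section at z=11.75: (-2.26,10.13) (-10.77,0.63) (-3.13,-2.98) (5.63,-4.82)

t = z/height = 11.75/12 = 0.979167
s = 1 + (scale-1)·z/height = 1 + (2.12-1)·11.75/12 = 2.096667
θ = twist·z/height = -125°·11.75/12 = -122.3958° = -2.136210 rad
cos θ = -0.535765, sin θ = -0.844367 (intermediates below are computed at full precision and shown rounded to 5 d.p.)
v1: (-3.5,-3.5) → rotate → (-1.08011,4.83046) → ×s → (-2.26462,10.12787) → (-2.26,10.13)
v2: (2.5,-4.5) → rotate → (-5.13906,0.30003) → ×s → (-10.77491,0.62906) → (-10.77,0.63)
v3: (2,-0.5) → rotate → (-1.49371,-1.42085) → ×s → (-3.13182,-2.97905) → (-3.13,-2.98)
v4: (0.5,3.5) → rotate → (2.68740,-2.29736) → ×s → (5.63458,-4.81680) → (5.63,-4.82)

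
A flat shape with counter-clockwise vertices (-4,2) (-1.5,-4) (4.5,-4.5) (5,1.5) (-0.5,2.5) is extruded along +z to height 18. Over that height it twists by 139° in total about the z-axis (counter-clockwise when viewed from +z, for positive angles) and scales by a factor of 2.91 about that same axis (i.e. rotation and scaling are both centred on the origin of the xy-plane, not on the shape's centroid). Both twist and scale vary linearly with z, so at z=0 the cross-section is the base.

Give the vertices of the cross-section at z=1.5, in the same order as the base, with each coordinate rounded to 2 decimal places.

t = z/height = 1.5/18 = 0.0833333
s = 1 + (scale-1)·z/height = 1 + (2.91-1)·1.5/18 = 1.159167
θ = twist·z/height = 139°·1.5/18 = 11.5833° = 0.202167 rad
cos θ = 0.979634, sin θ = 0.200793 (intermediates below are computed at full precision and shown rounded to 5 d.p.)
v1: (-4,2) → rotate → (-4.32012,1.15610) → ×s → (-5.00774,1.34011) → (-5.01,1.34)
v2: (-1.5,-4) → rotate → (-0.66628,-4.21972) → ×s → (-0.77233,-4.89136) → (-0.77,-4.89)
v3: (4.5,-4.5) → rotate → (5.31192,-3.50478) → ×s → (6.15740,-4.06263) → (6.16,-4.06)
v4: (5,1.5) → rotate → (4.59698,2.47342) → ×s → (5.32866,2.86710) → (5.33,2.87)
v5: (-0.5,2.5) → rotate → (-0.99180,2.34869) → ×s → (-1.14966,2.72252) → (-1.15,2.72)

Cross-section at z=1.5: (-5.01,1.34) (-0.77,-4.89) (6.16,-4.06) (5.33,2.87) (-1.15,2.72)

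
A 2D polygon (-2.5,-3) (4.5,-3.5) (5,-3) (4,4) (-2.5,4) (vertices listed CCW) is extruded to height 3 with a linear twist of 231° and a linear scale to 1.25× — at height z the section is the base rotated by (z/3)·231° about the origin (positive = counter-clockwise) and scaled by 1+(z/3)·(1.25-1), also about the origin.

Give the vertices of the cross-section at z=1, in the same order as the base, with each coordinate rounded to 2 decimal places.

Cross-section at z=1: (2.56,-3.37) (4.79,3.90) (4.39,4.55) (-3.25,5.20) (-4.83,-1.66)

t = z/height = 1/3 = 0.333333
s = 1 + (scale-1)·z/height = 1 + (1.25-1)·1/3 = 1.083333
θ = twist·z/height = 231°·1/3 = 77.0000° = 1.343904 rad
cos θ = 0.224951, sin θ = 0.974370 (intermediates below are computed at full precision and shown rounded to 5 d.p.)
v1: (-2.5,-3) → rotate → (2.36073,-3.11078) → ×s → (2.55746,-3.37001) → (2.56,-3.37)
v2: (4.5,-3.5) → rotate → (4.42257,3.59734) → ×s → (4.79112,3.89711) → (4.79,3.90)
v3: (5,-3) → rotate → (4.04787,4.19700) → ×s → (4.38519,4.54675) → (4.39,4.55)
v4: (4,4) → rotate → (-2.99768,4.79728) → ×s → (-3.24748,5.19706) → (-3.25,5.20)
v5: (-2.5,4) → rotate → (-4.45986,-1.53612) → ×s → (-4.83151,-1.66413) → (-4.83,-1.66)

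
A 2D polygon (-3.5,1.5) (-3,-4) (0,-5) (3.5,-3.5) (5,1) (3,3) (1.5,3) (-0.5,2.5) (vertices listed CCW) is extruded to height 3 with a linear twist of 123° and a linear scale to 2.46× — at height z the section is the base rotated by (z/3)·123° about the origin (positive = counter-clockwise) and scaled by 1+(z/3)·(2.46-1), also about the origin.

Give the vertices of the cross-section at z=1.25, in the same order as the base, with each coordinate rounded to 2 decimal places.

t = z/height = 1.25/3 = 0.416667
s = 1 + (scale-1)·z/height = 1 + (2.46-1)·1.25/3 = 1.608333
θ = twist·z/height = 123°·1.25/3 = 51.2500° = 0.894481 rad
cos θ = 0.625923, sin θ = 0.779884 (intermediates below are computed at full precision and shown rounded to 5 d.p.)
v1: (-3.5,1.5) → rotate → (-3.36056,-1.79071) → ×s → (-5.40490,-2.88006) → (-5.40,-2.88)
v2: (-3,-4) → rotate → (1.24177,-4.84335) → ×s → (1.99718,-7.78972) → (2.00,-7.79)
v3: (0,-5) → rotate → (3.89942,-3.12962) → ×s → (6.27157,-5.03347) → (6.27,-5.03)
v4: (3.5,-3.5) → rotate → (4.92033,0.53886) → ×s → (7.91353,0.86667) → (7.91,0.87)
v5: (5,1) → rotate → (2.34973,4.52535) → ×s → (3.77915,7.27826) → (3.78,7.28)
v6: (3,3) → rotate → (-0.46188,4.21742) → ×s → (-0.74286,6.78302) → (-0.74,6.78)
v7: (1.5,3) → rotate → (-1.40077,3.04760) → ×s → (-2.25290,4.90155) → (-2.25,4.90)
v8: (-0.5,2.5) → rotate → (-2.26267,1.17487) → ×s → (-3.63913,1.88958) → (-3.64,1.89)

Cross-section at z=1.25: (-5.40,-2.88) (2.00,-7.79) (6.27,-5.03) (7.91,0.87) (3.78,7.28) (-0.74,6.78) (-2.25,4.90) (-3.64,1.89)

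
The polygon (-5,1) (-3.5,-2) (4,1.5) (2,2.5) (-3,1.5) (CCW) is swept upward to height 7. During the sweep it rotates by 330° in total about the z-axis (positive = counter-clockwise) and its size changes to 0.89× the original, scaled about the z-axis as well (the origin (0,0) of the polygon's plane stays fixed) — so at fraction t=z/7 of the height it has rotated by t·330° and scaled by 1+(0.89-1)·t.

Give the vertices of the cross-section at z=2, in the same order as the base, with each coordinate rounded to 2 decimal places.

t = z/height = 2/7 = 0.285714
s = 1 + (scale-1)·z/height = 1 + (0.89-1)·2/7 = 0.968571
θ = twist·z/height = 330°·2/7 = 94.2857° = 1.645596 rad
cos θ = -0.074730, sin θ = 0.997204 (intermediates below are computed at full precision and shown rounded to 5 d.p.)
v1: (-5,1) → rotate → (-0.62355,-5.06075) → ×s → (-0.60396,-4.90170) → (-0.60,-4.90)
v2: (-3.5,-2) → rotate → (2.25596,-3.34075) → ×s → (2.18506,-3.23576) → (2.19,-3.24)
v3: (4,1.5) → rotate → (-1.79473,3.87672) → ×s → (-1.73832,3.75488) → (-1.74,3.75)
v4: (2,2.5) → rotate → (-2.64247,1.80758) → ×s → (-2.55942,1.75077) → (-2.56,1.75)
v5: (-3,1.5) → rotate → (-1.27162,-3.10371) → ×s → (-1.23165,-3.00616) → (-1.23,-3.01)

Cross-section at z=2: (-0.60,-4.90) (2.19,-3.24) (-1.74,3.75) (-2.56,1.75) (-1.23,-3.01)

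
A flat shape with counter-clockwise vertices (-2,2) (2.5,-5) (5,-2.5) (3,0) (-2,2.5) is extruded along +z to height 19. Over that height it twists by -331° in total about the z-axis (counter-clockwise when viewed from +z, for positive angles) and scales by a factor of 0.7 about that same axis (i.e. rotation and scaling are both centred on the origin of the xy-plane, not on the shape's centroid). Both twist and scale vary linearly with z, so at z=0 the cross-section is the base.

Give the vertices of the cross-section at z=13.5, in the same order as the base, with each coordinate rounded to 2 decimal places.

t = z/height = 13.5/19 = 0.710526
s = 1 + (scale-1)·z/height = 1 + (0.7-1)·13.5/19 = 0.786842
θ = twist·z/height = -331°·13.5/19 = -235.1842° = -4.104739 rad
cos θ = -0.570940, sin θ = 0.820992 (intermediates below are computed at full precision and shown rounded to 5 d.p.)
v1: (-2,2) → rotate → (-0.50010,-2.78386) → ×s → (-0.39350,-2.19046) → (-0.39,-2.19)
v2: (2.5,-5) → rotate → (2.67761,4.90718) → ×s → (2.10686,3.86118) → (2.11,3.86)
v3: (5,-2.5) → rotate → (-0.80222,5.53231) → ×s → (-0.63122,4.35305) → (-0.63,4.35)
v4: (3,0) → rotate → (-1.71282,2.46298) → ×s → (-1.34772,1.93797) → (-1.35,1.94)
v5: (-2,2.5) → rotate → (-0.91060,-3.06933) → ×s → (-0.71650,-2.41508) → (-0.72,-2.42)

Cross-section at z=13.5: (-0.39,-2.19) (2.11,3.86) (-0.63,4.35) (-1.35,1.94) (-0.72,-2.42)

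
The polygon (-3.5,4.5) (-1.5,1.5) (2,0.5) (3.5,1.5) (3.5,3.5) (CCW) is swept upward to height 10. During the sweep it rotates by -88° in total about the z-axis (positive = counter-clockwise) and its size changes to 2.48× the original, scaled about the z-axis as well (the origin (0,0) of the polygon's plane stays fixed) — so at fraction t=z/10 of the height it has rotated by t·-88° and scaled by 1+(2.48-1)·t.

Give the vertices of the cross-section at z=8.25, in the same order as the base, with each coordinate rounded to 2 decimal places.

t = z/height = 8.25/10 = 0.825
s = 1 + (scale-1)·z/height = 1 + (2.48-1)·8.25/10 = 2.221000
θ = twist·z/height = -88°·8.25/10 = -72.6000° = -1.267109 rad
cos θ = 0.299041, sin θ = -0.954240 (intermediates below are computed at full precision and shown rounded to 5 d.p.)
v1: (-3.5,4.5) → rotate → (3.24744,4.68552) → ×s → (7.21256,10.40655) → (7.21,10.41)
v2: (-1.5,1.5) → rotate → (0.98280,1.87992) → ×s → (2.18280,4.17531) → (2.18,4.18)
v3: (2,0.5) → rotate → (1.07520,-1.75896) → ×s → (2.38802,-3.90665) → (2.39,-3.91)
v4: (3.5,1.5) → rotate → (2.47800,-2.89128) → ×s → (5.50365,-6.42153) → (5.50,-6.42)
v5: (3.5,3.5) → rotate → (4.38648,-2.29320) → ×s → (9.74238,-5.09319) → (9.74,-5.09)

Cross-section at z=8.25: (7.21,10.41) (2.18,4.18) (2.39,-3.91) (5.50,-6.42) (9.74,-5.09)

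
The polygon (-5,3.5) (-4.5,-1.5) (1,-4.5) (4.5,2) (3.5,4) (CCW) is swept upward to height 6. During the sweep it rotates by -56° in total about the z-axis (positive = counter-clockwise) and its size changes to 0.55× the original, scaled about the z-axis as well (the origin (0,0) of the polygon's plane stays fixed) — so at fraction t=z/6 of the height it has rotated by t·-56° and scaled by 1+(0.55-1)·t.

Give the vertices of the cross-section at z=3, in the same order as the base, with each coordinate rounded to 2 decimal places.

Cross-section at z=3: (-2.15,4.21) (-3.63,0.61) (-0.95,-3.44) (3.81,-0.27) (3.85,1.46)

t = z/height = 3/6 = 0.5
s = 1 + (scale-1)·z/height = 1 + (0.55-1)·3/6 = 0.775000
θ = twist·z/height = -56°·3/6 = -28.0000° = -0.488692 rad
cos θ = 0.882948, sin θ = -0.469472 (intermediates below are computed at full precision and shown rounded to 5 d.p.)
v1: (-5,3.5) → rotate → (-2.77159,5.43767) → ×s → (-2.14798,4.21420) → (-2.15,4.21)
v2: (-4.5,-1.5) → rotate → (-4.67747,0.78820) → ×s → (-3.62504,0.61086) → (-3.63,0.61)
v3: (1,-4.5) → rotate → (-1.22967,-4.44274) → ×s → (-0.95300,-3.44312) → (-0.95,-3.44)
v4: (4.5,2) → rotate → (4.91221,-0.34673) → ×s → (3.80696,-0.26871) → (3.81,-0.27)
v5: (3.5,4) → rotate → (4.96820,1.88864) → ×s → (3.85036,1.46370) → (3.85,1.46)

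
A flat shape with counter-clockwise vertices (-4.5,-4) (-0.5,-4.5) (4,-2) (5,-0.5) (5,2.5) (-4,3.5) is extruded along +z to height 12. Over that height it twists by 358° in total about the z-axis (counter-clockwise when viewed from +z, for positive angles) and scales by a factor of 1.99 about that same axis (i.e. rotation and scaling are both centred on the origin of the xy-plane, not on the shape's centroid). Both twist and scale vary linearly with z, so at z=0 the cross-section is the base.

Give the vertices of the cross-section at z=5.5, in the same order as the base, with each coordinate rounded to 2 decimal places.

t = z/height = 5.5/12 = 0.458333
s = 1 + (scale-1)·z/height = 1 + (1.99-1)·5.5/12 = 1.453750
θ = twist·z/height = 358°·5.5/12 = 164.0833° = 2.863794 rad
cos θ = -0.961662, sin θ = 0.274239 (intermediates below are computed at full precision and shown rounded to 5 d.p.)
v1: (-4.5,-4) → rotate → (5.42443,2.61257) → ×s → (7.88577,3.79803) → (7.89,3.80)
v2: (-0.5,-4.5) → rotate → (1.71491,4.19036) → ×s → (2.49304,6.09173) → (2.49,6.09)
v3: (4,-2) → rotate → (-3.29817,3.02028) → ×s → (-4.79471,4.39073) → (-4.79,4.39)
v4: (5,-0.5) → rotate → (-4.67119,1.85203) → ×s → (-6.79074,2.69238) → (-6.79,2.69)
v5: (5,2.5) → rotate → (-5.49391,-1.03296) → ×s → (-7.98676,-1.50166) → (-7.99,-1.50)
v6: (-4,3.5) → rotate → (2.88681,-4.46277) → ×s → (4.19670,-6.48775) → (4.20,-6.49)

Cross-section at z=5.5: (7.89,3.80) (2.49,6.09) (-4.79,4.39) (-6.79,2.69) (-7.99,-1.50) (4.20,-6.49)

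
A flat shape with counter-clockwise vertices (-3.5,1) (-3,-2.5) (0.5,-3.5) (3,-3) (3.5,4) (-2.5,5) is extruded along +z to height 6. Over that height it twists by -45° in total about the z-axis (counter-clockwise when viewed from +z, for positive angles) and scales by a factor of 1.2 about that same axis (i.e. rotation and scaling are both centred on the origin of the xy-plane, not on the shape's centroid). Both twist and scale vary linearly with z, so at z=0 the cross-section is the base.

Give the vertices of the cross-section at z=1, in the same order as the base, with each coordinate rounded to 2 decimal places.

Cross-section at z=1: (-3.45,1.50) (-3.41,-2.16) (0.04,-3.65) (2.67,-3.48) (4.13,3.63) (-1.89,5.46)

t = z/height = 1/6 = 0.166667
s = 1 + (scale-1)·z/height = 1 + (1.2-1)·1/6 = 1.033333
θ = twist·z/height = -45°·1/6 = -7.5000° = -0.130900 rad
cos θ = 0.991445, sin θ = -0.130526 (intermediates below are computed at full precision and shown rounded to 5 d.p.)
v1: (-3.5,1) → rotate → (-3.33953,1.44829) → ×s → (-3.45085,1.49656) → (-3.45,1.50)
v2: (-3,-2.5) → rotate → (-3.30065,-2.08703) → ×s → (-3.41067,-2.15660) → (-3.41,-2.16)
v3: (0.5,-3.5) → rotate → (0.03888,-3.53532) → ×s → (0.04018,-3.65316) → (0.04,-3.65)
v4: (3,-3) → rotate → (2.58276,-3.36591) → ×s → (2.66885,-3.47811) → (2.67,-3.48)
v5: (3.5,4) → rotate → (3.99216,3.50894) → ×s → (4.12523,3.62590) → (4.13,3.63)
v6: (-2.5,5) → rotate → (-1.82598,5.28354) → ×s → (-1.88685,5.45966) → (-1.89,5.46)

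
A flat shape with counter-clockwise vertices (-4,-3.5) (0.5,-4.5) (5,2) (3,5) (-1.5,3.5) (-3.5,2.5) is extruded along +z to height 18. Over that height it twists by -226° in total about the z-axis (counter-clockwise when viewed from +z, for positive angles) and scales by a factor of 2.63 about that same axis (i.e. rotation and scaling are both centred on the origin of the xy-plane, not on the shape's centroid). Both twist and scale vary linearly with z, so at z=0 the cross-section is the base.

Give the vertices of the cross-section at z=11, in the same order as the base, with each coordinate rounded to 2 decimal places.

Cross-section at z=11: (1.28,10.53) (-6.74,6.02) (-4.76,-9.64) (2.21,-11.43) (6.89,-3.20) (8.53,0.95)

t = z/height = 11/18 = 0.611111
s = 1 + (scale-1)·z/height = 1 + (2.63-1)·11/18 = 1.996111
θ = twist·z/height = -226°·11/18 = -138.1111° = -2.410494 rad
cos θ = -0.744441, sin θ = -0.667688 (intermediates below are computed at full precision and shown rounded to 5 d.p.)
v1: (-4,-3.5) → rotate → (0.64086,5.27630) → ×s → (1.27922,10.53207) → (1.28,10.53)
v2: (0.5,-4.5) → rotate → (-3.37682,3.01614) → ×s → (-6.74050,6.02055) → (-6.74,6.02)
v3: (5,2) → rotate → (-2.38683,-4.82732) → ×s → (-4.76438,-9.63587) → (-4.76,-9.64)
v4: (3,5) → rotate → (1.10512,-5.72527) → ×s → (2.20594,-11.42827) → (2.21,-11.43)
v5: (-1.5,3.5) → rotate → (3.45357,-1.60401) → ×s → (6.89371,-3.20178) → (6.89,-3.20)
v6: (-3.5,2.5) → rotate → (4.27476,0.47581) → ×s → (8.53290,0.94976) → (8.53,0.95)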